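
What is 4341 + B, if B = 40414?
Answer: 44755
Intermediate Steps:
4341 + B = 4341 + 40414 = 44755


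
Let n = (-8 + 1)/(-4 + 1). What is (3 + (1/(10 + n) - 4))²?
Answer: 1156/1369 ≈ 0.84441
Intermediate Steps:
n = 7/3 (n = -7/(-3) = -7*(-⅓) = 7/3 ≈ 2.3333)
(3 + (1/(10 + n) - 4))² = (3 + (1/(10 + 7/3) - 4))² = (3 + (1/(37/3) - 4))² = (3 + (3/37 - 4))² = (3 - 145/37)² = (-34/37)² = 1156/1369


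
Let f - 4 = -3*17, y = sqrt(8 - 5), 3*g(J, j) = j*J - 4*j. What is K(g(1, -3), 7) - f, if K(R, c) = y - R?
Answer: 44 + sqrt(3) ≈ 45.732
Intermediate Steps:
g(J, j) = -4*j/3 + J*j/3 (g(J, j) = (j*J - 4*j)/3 = (J*j - 4*j)/3 = (-4*j + J*j)/3 = -4*j/3 + J*j/3)
y = sqrt(3) ≈ 1.7320
K(R, c) = sqrt(3) - R
f = -47 (f = 4 - 3*17 = 4 - 51 = -47)
K(g(1, -3), 7) - f = (sqrt(3) - (-3)*(-4 + 1)/3) - 1*(-47) = (sqrt(3) - (-3)*(-3)/3) + 47 = (sqrt(3) - 1*3) + 47 = (sqrt(3) - 3) + 47 = (-3 + sqrt(3)) + 47 = 44 + sqrt(3)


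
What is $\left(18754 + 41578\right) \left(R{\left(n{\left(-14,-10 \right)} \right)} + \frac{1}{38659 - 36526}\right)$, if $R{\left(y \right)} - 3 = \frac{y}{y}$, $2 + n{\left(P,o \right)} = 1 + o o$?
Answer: $\frac{514812956}{2133} \approx 2.4136 \cdot 10^{5}$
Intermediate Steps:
$n{\left(P,o \right)} = -1 + o^{2}$ ($n{\left(P,o \right)} = -2 + \left(1 + o o\right) = -2 + \left(1 + o^{2}\right) = -1 + o^{2}$)
$R{\left(y \right)} = 4$ ($R{\left(y \right)} = 3 + \frac{y}{y} = 3 + 1 = 4$)
$\left(18754 + 41578\right) \left(R{\left(n{\left(-14,-10 \right)} \right)} + \frac{1}{38659 - 36526}\right) = \left(18754 + 41578\right) \left(4 + \frac{1}{38659 - 36526}\right) = 60332 \left(4 + \frac{1}{2133}\right) = 60332 \cdot \frac{8533}{2133} = \frac{514812956}{2133}$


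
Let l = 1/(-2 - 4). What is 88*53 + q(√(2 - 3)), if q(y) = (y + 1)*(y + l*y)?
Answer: 27979/6 + 5*I/6 ≈ 4663.2 + 0.83333*I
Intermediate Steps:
l = -⅙ (l = 1/(-6) = -⅙ ≈ -0.16667)
q(y) = 5*y*(1 + y)/6 (q(y) = (y + 1)*(y - y/6) = (1 + y)*(5*y/6) = 5*y*(1 + y)/6)
88*53 + q(√(2 - 3)) = 88*53 + 5*√(2 - 3)*(1 + √(2 - 3))/6 = 4664 + 5*√(-1)*(1 + √(-1))/6 = 4664 + 5*I*(1 + I)/6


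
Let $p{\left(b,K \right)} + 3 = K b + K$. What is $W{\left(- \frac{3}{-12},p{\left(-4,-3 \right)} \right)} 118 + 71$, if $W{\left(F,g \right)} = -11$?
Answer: $-1227$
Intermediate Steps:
$p{\left(b,K \right)} = -3 + K + K b$ ($p{\left(b,K \right)} = -3 + \left(K b + K\right) = -3 + \left(K + K b\right) = -3 + K + K b$)
$W{\left(- \frac{3}{-12},p{\left(-4,-3 \right)} \right)} 118 + 71 = \left(-11\right) 118 + 71 = -1298 + 71 = -1227$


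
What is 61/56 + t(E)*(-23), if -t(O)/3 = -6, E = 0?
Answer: -23123/56 ≈ -412.91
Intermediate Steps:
t(O) = 18 (t(O) = -3*(-6) = 18)
61/56 + t(E)*(-23) = 61/56 + 18*(-23) = 61*(1/56) - 414 = 61/56 - 414 = -23123/56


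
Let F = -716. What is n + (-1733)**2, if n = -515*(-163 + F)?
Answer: 3455974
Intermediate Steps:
n = 452685 (n = -515*(-163 - 716) = -515*(-879) = 452685)
n + (-1733)**2 = 452685 + (-1733)**2 = 452685 + 3003289 = 3455974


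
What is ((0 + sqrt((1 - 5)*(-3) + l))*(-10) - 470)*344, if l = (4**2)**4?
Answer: -161680 - 6880*sqrt(16387) ≈ -1.0424e+6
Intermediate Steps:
l = 65536 (l = 16**4 = 65536)
((0 + sqrt((1 - 5)*(-3) + l))*(-10) - 470)*344 = ((0 + sqrt((1 - 5)*(-3) + 65536))*(-10) - 470)*344 = ((0 + sqrt(-4*(-3) + 65536))*(-10) - 470)*344 = ((0 + sqrt(12 + 65536))*(-10) - 470)*344 = ((0 + sqrt(65548))*(-10) - 470)*344 = ((0 + 2*sqrt(16387))*(-10) - 470)*344 = ((2*sqrt(16387))*(-10) - 470)*344 = (-20*sqrt(16387) - 470)*344 = (-470 - 20*sqrt(16387))*344 = -161680 - 6880*sqrt(16387)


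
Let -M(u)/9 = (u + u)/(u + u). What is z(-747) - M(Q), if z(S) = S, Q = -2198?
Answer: -738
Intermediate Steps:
M(u) = -9 (M(u) = -9*(u + u)/(u + u) = -9*2*u/(2*u) = -9*2*u*1/(2*u) = -9*1 = -9)
z(-747) - M(Q) = -747 - 1*(-9) = -747 + 9 = -738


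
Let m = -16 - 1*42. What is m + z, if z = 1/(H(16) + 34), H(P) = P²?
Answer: -16819/290 ≈ -57.997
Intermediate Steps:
m = -58 (m = -16 - 42 = -58)
z = 1/290 (z = 1/(16² + 34) = 1/(256 + 34) = 1/290 ≈ 0.0034483)
m + z = -58 + 1/290 = -16819/290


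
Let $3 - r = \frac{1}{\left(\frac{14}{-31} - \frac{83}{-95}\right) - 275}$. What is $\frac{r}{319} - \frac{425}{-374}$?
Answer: $\frac{295557941}{257953608} \approx 1.1458$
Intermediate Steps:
$r = \frac{2428841}{808632}$ ($r = 3 - \frac{1}{\left(\frac{14}{-31} - \frac{83}{-95}\right) - 275} = 3 - \frac{1}{\left(14 \left(- \frac{1}{31}\right) - - \frac{83}{95}\right) - 275} = 3 - \frac{1}{\left(- \frac{14}{31} + \frac{83}{95}\right) - 275} = 3 - \frac{1}{\frac{1243}{2945} - 275} = 3 - \frac{1}{- \frac{808632}{2945}} = 3 - - \frac{2945}{808632} = 3 + \frac{2945}{808632} = \frac{2428841}{808632} \approx 3.0036$)
$\frac{r}{319} - \frac{425}{-374} = \frac{2428841}{808632 \cdot 319} - \frac{425}{-374} = \frac{2428841}{808632} \cdot \frac{1}{319} - - \frac{25}{22} = \frac{2428841}{257953608} + \frac{25}{22} = \frac{295557941}{257953608}$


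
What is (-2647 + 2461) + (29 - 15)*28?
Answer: 206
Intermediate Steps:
(-2647 + 2461) + (29 - 15)*28 = -186 + 14*28 = -186 + 392 = 206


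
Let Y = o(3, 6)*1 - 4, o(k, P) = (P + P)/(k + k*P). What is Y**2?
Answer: 576/49 ≈ 11.755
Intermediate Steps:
o(k, P) = 2*P/(k + P*k) (o(k, P) = (2*P)/(k + P*k) = 2*P/(k + P*k))
Y = -24/7 (Y = (2*6/(3*(1 + 6)))*1 - 4 = (2*6*(1/3)/7)*1 - 4 = (2*6*(1/3)*(1/7))*1 - 4 = (4/7)*1 - 4 = 4/7 - 4 = -24/7 ≈ -3.4286)
Y**2 = (-24/7)**2 = 576/49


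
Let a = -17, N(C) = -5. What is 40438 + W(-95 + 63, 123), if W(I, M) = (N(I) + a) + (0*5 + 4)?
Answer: 40420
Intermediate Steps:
W(I, M) = -18 (W(I, M) = (-5 - 17) + (0*5 + 4) = -22 + (0 + 4) = -22 + 4 = -18)
40438 + W(-95 + 63, 123) = 40438 - 18 = 40420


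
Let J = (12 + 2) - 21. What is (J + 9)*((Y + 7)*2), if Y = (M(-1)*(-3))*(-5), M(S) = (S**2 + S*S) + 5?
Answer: 448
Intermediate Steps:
M(S) = 5 + 2*S**2 (M(S) = (S**2 + S**2) + 5 = 2*S**2 + 5 = 5 + 2*S**2)
Y = 105 (Y = ((5 + 2*(-1)**2)*(-3))*(-5) = ((5 + 2*1)*(-3))*(-5) = ((5 + 2)*(-3))*(-5) = (7*(-3))*(-5) = -21*(-5) = 105)
J = -7 (J = 14 - 21 = -7)
(J + 9)*((Y + 7)*2) = (-7 + 9)*((105 + 7)*2) = 2*(112*2) = 2*224 = 448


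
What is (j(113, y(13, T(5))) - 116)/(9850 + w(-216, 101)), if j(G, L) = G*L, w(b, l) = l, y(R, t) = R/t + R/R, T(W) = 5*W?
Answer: 1394/248775 ≈ 0.0056035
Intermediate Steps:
y(R, t) = 1 + R/t (y(R, t) = R/t + 1 = 1 + R/t)
(j(113, y(13, T(5))) - 116)/(9850 + w(-216, 101)) = (113*((13 + 5*5)/((5*5))) - 116)/(9850 + 101) = (113*((13 + 25)/25) - 116)/9951 = (113*((1/25)*38) - 116)*(1/9951) = (113*(38/25) - 116)*(1/9951) = (4294/25 - 116)*(1/9951) = (1394/25)*(1/9951) = 1394/248775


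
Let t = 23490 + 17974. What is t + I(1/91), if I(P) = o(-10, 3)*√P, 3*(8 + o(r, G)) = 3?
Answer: 41464 - √91/13 ≈ 41463.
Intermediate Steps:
o(r, G) = -7 (o(r, G) = -8 + (⅓)*3 = -8 + 1 = -7)
t = 41464
I(P) = -7*√P
t + I(1/91) = 41464 - 7*√91/91 = 41464 - √91/13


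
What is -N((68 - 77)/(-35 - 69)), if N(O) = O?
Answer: -9/104 ≈ -0.086538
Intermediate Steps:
-N((68 - 77)/(-35 - 69)) = -(68 - 77)/(-35 - 69) = -(-9)/(-104) = -(-9)*(-1)/104 = -1*9/104 = -9/104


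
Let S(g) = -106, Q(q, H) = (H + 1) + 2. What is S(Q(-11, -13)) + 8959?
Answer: 8853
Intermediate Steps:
Q(q, H) = 3 + H (Q(q, H) = (1 + H) + 2 = 3 + H)
S(Q(-11, -13)) + 8959 = -106 + 8959 = 8853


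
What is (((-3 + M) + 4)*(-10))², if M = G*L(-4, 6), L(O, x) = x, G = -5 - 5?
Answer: 348100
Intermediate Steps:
G = -10
M = -60 (M = -10*6 = -60)
(((-3 + M) + 4)*(-10))² = (((-3 - 60) + 4)*(-10))² = ((-63 + 4)*(-10))² = (-59*(-10))² = 590² = 348100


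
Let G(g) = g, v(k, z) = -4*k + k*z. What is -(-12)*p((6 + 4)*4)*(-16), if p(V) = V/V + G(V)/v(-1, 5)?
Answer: 7488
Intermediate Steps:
p(V) = 1 - V (p(V) = V/V + V/((-(-4 + 5))) = 1 + V/((-1*1)) = 1 + V/(-1) = 1 + V*(-1) = 1 - V)
-(-12)*p((6 + 4)*4)*(-16) = -(-12)*(1 - (6 + 4)*4)*(-16) = -(-12)*(1 - 10*4)*(-16) = -(-12)*(1 - 1*40)*(-16) = -(-12)*(1 - 40)*(-16) = -(-12)*(-39)*(-16) = -12*39*(-16) = -468*(-16) = 7488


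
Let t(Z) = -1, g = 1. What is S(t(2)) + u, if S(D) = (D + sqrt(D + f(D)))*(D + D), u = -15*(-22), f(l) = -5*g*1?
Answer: 332 - 2*I*sqrt(6) ≈ 332.0 - 4.899*I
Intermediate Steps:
f(l) = -5 (f(l) = -5*1*1 = -5*1 = -5)
u = 330
S(D) = 2*D*(D + sqrt(-5 + D)) (S(D) = (D + sqrt(D - 5))*(D + D) = (D + sqrt(-5 + D))*(2*D) = 2*D*(D + sqrt(-5 + D)))
S(t(2)) + u = 2*(-1)*(-1 + sqrt(-5 - 1)) + 330 = 2*(-1)*(-1 + sqrt(-6)) + 330 = 2*(-1)*(-1 + I*sqrt(6)) + 330 = (2 - 2*I*sqrt(6)) + 330 = 332 - 2*I*sqrt(6)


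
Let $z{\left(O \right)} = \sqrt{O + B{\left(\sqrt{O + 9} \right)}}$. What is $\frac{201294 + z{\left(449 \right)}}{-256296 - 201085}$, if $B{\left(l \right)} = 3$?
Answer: $- \frac{201294}{457381} - \frac{2 \sqrt{113}}{457381} \approx -0.44015$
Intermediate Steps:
$z{\left(O \right)} = \sqrt{3 + O}$ ($z{\left(O \right)} = \sqrt{O + 3} = \sqrt{3 + O}$)
$\frac{201294 + z{\left(449 \right)}}{-256296 - 201085} = \frac{201294 + \sqrt{3 + 449}}{-256296 - 201085} = \frac{201294 + \sqrt{452}}{-457381} = \left(201294 + 2 \sqrt{113}\right) \left(- \frac{1}{457381}\right) = - \frac{201294}{457381} - \frac{2 \sqrt{113}}{457381}$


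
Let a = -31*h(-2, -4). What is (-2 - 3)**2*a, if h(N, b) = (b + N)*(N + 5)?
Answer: 13950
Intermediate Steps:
h(N, b) = (5 + N)*(N + b) (h(N, b) = (N + b)*(5 + N) = (5 + N)*(N + b))
a = 558 (a = -31*((-2)**2 + 5*(-2) + 5*(-4) - 2*(-4)) = -31*(4 - 10 - 20 + 8) = -31*(-18) = 558)
(-2 - 3)**2*a = (-2 - 3)**2*558 = (-5)**2*558 = 25*558 = 13950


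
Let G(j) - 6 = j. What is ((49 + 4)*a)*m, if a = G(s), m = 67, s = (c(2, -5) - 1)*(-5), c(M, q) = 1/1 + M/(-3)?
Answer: 99428/3 ≈ 33143.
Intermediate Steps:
c(M, q) = 1 - M/3 (c(M, q) = 1*1 + M*(-1/3) = 1 - M/3)
s = 10/3 (s = ((1 - 1/3*2) - 1)*(-5) = ((1 - 2/3) - 1)*(-5) = (1/3 - 1)*(-5) = -2/3*(-5) = 10/3 ≈ 3.3333)
G(j) = 6 + j
a = 28/3 (a = 6 + 10/3 = 28/3 ≈ 9.3333)
((49 + 4)*a)*m = ((49 + 4)*(28/3))*67 = (53*(28/3))*67 = (1484/3)*67 = 99428/3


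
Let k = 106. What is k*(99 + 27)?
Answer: 13356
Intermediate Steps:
k*(99 + 27) = 106*(99 + 27) = 106*126 = 13356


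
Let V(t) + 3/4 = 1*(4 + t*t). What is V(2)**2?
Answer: 841/16 ≈ 52.563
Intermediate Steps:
V(t) = 13/4 + t**2 (V(t) = -3/4 + 1*(4 + t*t) = -3/4 + 1*(4 + t**2) = -3/4 + (4 + t**2) = 13/4 + t**2)
V(2)**2 = (13/4 + 2**2)**2 = (13/4 + 4)**2 = (29/4)**2 = 841/16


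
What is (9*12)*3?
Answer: 324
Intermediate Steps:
(9*12)*3 = 108*3 = 324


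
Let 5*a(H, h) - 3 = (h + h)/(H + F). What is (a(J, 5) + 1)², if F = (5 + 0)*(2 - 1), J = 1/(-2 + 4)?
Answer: 11664/3025 ≈ 3.8559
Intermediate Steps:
J = ½ (J = 1/2 = ½ ≈ 0.50000)
F = 5 (F = 5*1 = 5)
a(H, h) = ⅗ + 2*h/(5*(5 + H)) (a(H, h) = ⅗ + ((h + h)/(H + 5))/5 = ⅗ + ((2*h)/(5 + H))/5 = ⅗ + (2*h/(5 + H))/5 = ⅗ + 2*h/(5*(5 + H)))
(a(J, 5) + 1)² = ((15 + 2*5 + 3*(½))/(5*(5 + ½)) + 1)² = ((15 + 10 + 3/2)/(5*(11/2)) + 1)² = ((⅕)*(2/11)*(53/2) + 1)² = (53/55 + 1)² = (108/55)² = 11664/3025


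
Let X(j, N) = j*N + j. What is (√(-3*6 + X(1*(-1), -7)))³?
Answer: -24*I*√3 ≈ -41.569*I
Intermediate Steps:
X(j, N) = j + N*j (X(j, N) = N*j + j = j + N*j)
(√(-3*6 + X(1*(-1), -7)))³ = (√(-3*6 + (1*(-1))*(1 - 7)))³ = (√(-18 - 1*(-6)))³ = (√(-18 + 6))³ = (√(-12))³ = (2*I*√3)³ = -24*I*√3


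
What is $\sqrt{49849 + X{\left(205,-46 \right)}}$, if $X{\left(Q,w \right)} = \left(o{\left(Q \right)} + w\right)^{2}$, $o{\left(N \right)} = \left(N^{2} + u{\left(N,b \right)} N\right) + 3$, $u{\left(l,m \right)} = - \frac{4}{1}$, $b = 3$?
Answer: $\sqrt{1694360093} \approx 41163.0$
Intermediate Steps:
$u{\left(l,m \right)} = -4$ ($u{\left(l,m \right)} = \left(-4\right) 1 = -4$)
$o{\left(N \right)} = 3 + N^{2} - 4 N$ ($o{\left(N \right)} = \left(N^{2} - 4 N\right) + 3 = 3 + N^{2} - 4 N$)
$X{\left(Q,w \right)} = \left(3 + w + Q^{2} - 4 Q\right)^{2}$ ($X{\left(Q,w \right)} = \left(\left(3 + Q^{2} - 4 Q\right) + w\right)^{2} = \left(3 + w + Q^{2} - 4 Q\right)^{2}$)
$\sqrt{49849 + X{\left(205,-46 \right)}} = \sqrt{49849 + \left(3 - 46 + 205^{2} - 820\right)^{2}} = \sqrt{49849 + \left(3 - 46 + 42025 - 820\right)^{2}} = \sqrt{49849 + 41162^{2}} = \sqrt{49849 + 1694310244} = \sqrt{1694360093}$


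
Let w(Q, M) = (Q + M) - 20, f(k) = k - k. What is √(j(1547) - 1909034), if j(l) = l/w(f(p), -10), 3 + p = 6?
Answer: 11*I*√14199810/30 ≈ 1381.7*I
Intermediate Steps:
p = 3 (p = -3 + 6 = 3)
f(k) = 0
w(Q, M) = -20 + M + Q (w(Q, M) = (M + Q) - 20 = -20 + M + Q)
j(l) = -l/30 (j(l) = l/(-20 - 10 + 0) = l/(-30) = l*(-1/30) = -l/30)
√(j(1547) - 1909034) = √(-1/30*1547 - 1909034) = √(-1547/30 - 1909034) = √(-57272567/30) = 11*I*√14199810/30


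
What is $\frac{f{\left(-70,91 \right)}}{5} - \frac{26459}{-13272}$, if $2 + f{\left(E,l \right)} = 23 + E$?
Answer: $- \frac{518033}{66360} \approx -7.8064$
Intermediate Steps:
$f{\left(E,l \right)} = 21 + E$ ($f{\left(E,l \right)} = -2 + \left(23 + E\right) = 21 + E$)
$\frac{f{\left(-70,91 \right)}}{5} - \frac{26459}{-13272} = \frac{21 - 70}{5} - \frac{26459}{-13272} = \left(-49\right) \frac{1}{5} - - \frac{26459}{13272} = - \frac{49}{5} + \frac{26459}{13272} = - \frac{518033}{66360}$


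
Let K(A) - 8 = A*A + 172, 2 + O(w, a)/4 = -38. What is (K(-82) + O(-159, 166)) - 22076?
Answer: -15332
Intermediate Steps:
O(w, a) = -160 (O(w, a) = -8 + 4*(-38) = -8 - 152 = -160)
K(A) = 180 + A² (K(A) = 8 + (A*A + 172) = 8 + (A² + 172) = 8 + (172 + A²) = 180 + A²)
(K(-82) + O(-159, 166)) - 22076 = ((180 + (-82)²) - 160) - 22076 = ((180 + 6724) - 160) - 22076 = (6904 - 160) - 22076 = 6744 - 22076 = -15332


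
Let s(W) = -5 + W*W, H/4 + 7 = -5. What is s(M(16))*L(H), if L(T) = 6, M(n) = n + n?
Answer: 6114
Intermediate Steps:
H = -48 (H = -28 + 4*(-5) = -28 - 20 = -48)
M(n) = 2*n
s(W) = -5 + W**2
s(M(16))*L(H) = (-5 + (2*16)**2)*6 = (-5 + 32**2)*6 = (-5 + 1024)*6 = 1019*6 = 6114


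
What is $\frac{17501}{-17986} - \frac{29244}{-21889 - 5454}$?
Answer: $\frac{47452741}{491791198} \approx 0.09649$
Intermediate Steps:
$\frac{17501}{-17986} - \frac{29244}{-21889 - 5454} = 17501 \left(- \frac{1}{17986}\right) - \frac{29244}{-21889 - 5454} = - \frac{17501}{17986} - \frac{29244}{-27343} = - \frac{17501}{17986} - - \frac{29244}{27343} = - \frac{17501}{17986} + \frac{29244}{27343} = \frac{47452741}{491791198}$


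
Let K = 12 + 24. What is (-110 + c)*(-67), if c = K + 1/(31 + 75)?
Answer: 525481/106 ≈ 4957.4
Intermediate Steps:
K = 36
c = 3817/106 (c = 36 + 1/(31 + 75) = 36 + 1/106 = 3817/106 ≈ 36.009)
(-110 + c)*(-67) = (-110 + 3817/106)*(-67) = -7843/106*(-67) = 525481/106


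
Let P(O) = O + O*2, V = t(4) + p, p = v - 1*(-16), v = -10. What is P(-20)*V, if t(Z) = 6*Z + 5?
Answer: -2100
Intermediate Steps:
t(Z) = 5 + 6*Z
p = 6 (p = -10 - 1*(-16) = -10 + 16 = 6)
V = 35 (V = (5 + 6*4) + 6 = (5 + 24) + 6 = 29 + 6 = 35)
P(O) = 3*O (P(O) = O + 2*O = 3*O)
P(-20)*V = (3*(-20))*35 = -60*35 = -2100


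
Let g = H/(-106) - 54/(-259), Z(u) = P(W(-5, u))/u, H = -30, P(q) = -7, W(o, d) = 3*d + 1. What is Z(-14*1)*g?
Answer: 6747/27454 ≈ 0.24576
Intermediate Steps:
W(o, d) = 1 + 3*d
Z(u) = -7/u
g = 6747/13727 (g = -30/(-106) - 54/(-259) = -30*(-1/106) - 54*(-1/259) = 15/53 + 54/259 = 6747/13727 ≈ 0.49151)
Z(-14*1)*g = -7/((-14*1))*(6747/13727) = -7/(-14)*(6747/13727) = -7*(-1/14)*(6747/13727) = (½)*(6747/13727) = 6747/27454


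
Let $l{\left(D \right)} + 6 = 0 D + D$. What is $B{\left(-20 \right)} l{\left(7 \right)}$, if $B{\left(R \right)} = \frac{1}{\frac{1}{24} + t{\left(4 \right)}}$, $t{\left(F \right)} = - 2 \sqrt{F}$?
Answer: $- \frac{24}{95} \approx -0.25263$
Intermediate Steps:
$l{\left(D \right)} = -6 + D$ ($l{\left(D \right)} = -6 + \left(0 D + D\right) = -6 + \left(0 + D\right) = -6 + D$)
$B{\left(R \right)} = - \frac{24}{95}$ ($B{\left(R \right)} = \frac{1}{\frac{1}{24} - 2 \sqrt{4}} = \frac{1}{\frac{1}{24} - 4} = \frac{1}{- \frac{95}{24}} = - \frac{24}{95}$)
$B{\left(-20 \right)} l{\left(7 \right)} = - \frac{24 \left(-6 + 7\right)}{95} = \left(- \frac{24}{95}\right) 1 = - \frac{24}{95}$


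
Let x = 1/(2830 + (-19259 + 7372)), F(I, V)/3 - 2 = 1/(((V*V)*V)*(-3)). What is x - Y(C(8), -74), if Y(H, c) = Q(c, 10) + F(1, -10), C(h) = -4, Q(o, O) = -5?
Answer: -9067057/9057000 ≈ -1.0011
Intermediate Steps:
F(I, V) = 6 - 1/V³ (F(I, V) = 6 + 3/((((V*V)*V)*(-3))) = 6 + 3/(((V²*V)*(-3))) = 6 + 3/((V³*(-3))) = 6 + 3/((-3*V³)) = 6 + 3*(-1/(3*V³)) = 6 - 1/V³)
x = -1/9057 (x = 1/(2830 - 11887) = 1/(-9057) = -1/9057 ≈ -0.00011041)
Y(H, c) = 1001/1000 (Y(H, c) = -5 + (6 - 1/(-10)³) = -5 + (6 - 1*(-1/1000)) = -5 + (6 + 1/1000) = -5 + 6001/1000 = 1001/1000)
x - Y(C(8), -74) = -1/9057 - 1*1001/1000 = -1/9057 - 1001/1000 = -9067057/9057000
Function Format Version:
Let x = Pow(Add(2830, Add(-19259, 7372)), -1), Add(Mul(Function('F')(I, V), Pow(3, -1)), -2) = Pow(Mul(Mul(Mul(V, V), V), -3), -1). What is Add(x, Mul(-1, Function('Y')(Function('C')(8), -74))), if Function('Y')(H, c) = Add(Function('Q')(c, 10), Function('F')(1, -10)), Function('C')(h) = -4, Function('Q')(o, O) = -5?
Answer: Rational(-9067057, 9057000) ≈ -1.0011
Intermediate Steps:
Function('F')(I, V) = Add(6, Mul(-1, Pow(V, -3))) (Function('F')(I, V) = Add(6, Mul(3, Pow(Mul(Mul(Mul(V, V), V), -3), -1))) = Add(6, Mul(3, Pow(Mul(Mul(Pow(V, 2), V), -3), -1))) = Add(6, Mul(3, Pow(Mul(Pow(V, 3), -3), -1))) = Add(6, Mul(3, Pow(Mul(-3, Pow(V, 3)), -1))) = Add(6, Mul(3, Mul(Rational(-1, 3), Pow(V, -3)))) = Add(6, Mul(-1, Pow(V, -3))))
x = Rational(-1, 9057) (x = Pow(Add(2830, -11887), -1) = Pow(-9057, -1) = Rational(-1, 9057) ≈ -0.00011041)
Function('Y')(H, c) = Rational(1001, 1000) (Function('Y')(H, c) = Add(-5, Add(6, Mul(-1, Pow(-10, -3)))) = Add(-5, Add(6, Mul(-1, Rational(-1, 1000)))) = Add(-5, Add(6, Rational(1, 1000))) = Add(-5, Rational(6001, 1000)) = Rational(1001, 1000))
Add(x, Mul(-1, Function('Y')(Function('C')(8), -74))) = Add(Rational(-1, 9057), Mul(-1, Rational(1001, 1000))) = Add(Rational(-1, 9057), Rational(-1001, 1000)) = Rational(-9067057, 9057000)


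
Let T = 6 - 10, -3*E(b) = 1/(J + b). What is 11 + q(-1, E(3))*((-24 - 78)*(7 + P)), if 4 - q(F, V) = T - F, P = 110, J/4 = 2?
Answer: -83527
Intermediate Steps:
J = 8 (J = 4*2 = 8)
E(b) = -1/(3*(8 + b))
T = -4
q(F, V) = 8 + F (q(F, V) = 4 - (-4 - F) = 4 + (4 + F) = 8 + F)
11 + q(-1, E(3))*((-24 - 78)*(7 + P)) = 11 + (8 - 1)*((-24 - 78)*(7 + 110)) = 11 + 7*(-102*117) = 11 + 7*(-11934) = 11 - 83538 = -83527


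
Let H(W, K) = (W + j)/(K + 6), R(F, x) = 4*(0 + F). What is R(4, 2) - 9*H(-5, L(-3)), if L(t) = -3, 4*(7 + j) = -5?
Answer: 223/4 ≈ 55.750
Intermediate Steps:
j = -33/4 (j = -7 + (1/4)*(-5) = -7 - 5/4 = -33/4 ≈ -8.2500)
R(F, x) = 4*F
H(W, K) = (-33/4 + W)/(6 + K) (H(W, K) = (W - 33/4)/(K + 6) = (-33/4 + W)/(6 + K))
R(4, 2) - 9*H(-5, L(-3)) = 4*4 - 9*(-33/4 - 5)/(6 - 3) = 16 - 9*(-53)/(3*4) = 16 - 3*(-53)/4 = 16 - 9*(-53/12) = 16 + 159/4 = 223/4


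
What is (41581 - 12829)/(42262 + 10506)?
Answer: 1797/3298 ≈ 0.54488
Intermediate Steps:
(41581 - 12829)/(42262 + 10506) = 28752/52768 = 28752*(1/52768) = 1797/3298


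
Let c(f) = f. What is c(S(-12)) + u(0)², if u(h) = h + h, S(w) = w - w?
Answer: 0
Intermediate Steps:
S(w) = 0
u(h) = 2*h
c(S(-12)) + u(0)² = 0 + (2*0)² = 0 + 0² = 0 + 0 = 0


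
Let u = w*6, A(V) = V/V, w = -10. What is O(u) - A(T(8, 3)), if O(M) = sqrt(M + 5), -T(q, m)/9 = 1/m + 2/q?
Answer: -1 + I*sqrt(55) ≈ -1.0 + 7.4162*I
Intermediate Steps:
T(q, m) = -18/q - 9/m (T(q, m) = -9*(1/m + 2/q) = -18/q - 9/m)
A(V) = 1
u = -60 (u = -10*6 = -60)
O(M) = sqrt(5 + M)
O(u) - A(T(8, 3)) = sqrt(5 - 60) - 1*1 = sqrt(-55) - 1 = I*sqrt(55) - 1 = -1 + I*sqrt(55)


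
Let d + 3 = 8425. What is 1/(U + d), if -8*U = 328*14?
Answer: 1/7848 ≈ 0.00012742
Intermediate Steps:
d = 8422 (d = -3 + 8425 = 8422)
U = -574 (U = -41*14 = -1/8*4592 = -574)
1/(U + d) = 1/(-574 + 8422) = 1/7848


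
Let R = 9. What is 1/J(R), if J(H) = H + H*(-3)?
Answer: -1/18 ≈ -0.055556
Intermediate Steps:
J(H) = -2*H (J(H) = H - 3*H = -2*H)
1/J(R) = 1/(-2*9) = 1/(-18) = -1/18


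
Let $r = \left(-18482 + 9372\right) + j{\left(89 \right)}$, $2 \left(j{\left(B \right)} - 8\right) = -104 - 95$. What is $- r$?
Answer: $\frac{18403}{2} \approx 9201.5$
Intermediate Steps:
$j{\left(B \right)} = - \frac{183}{2}$ ($j{\left(B \right)} = 8 + \frac{-104 - 95}{2} = 8 + \frac{1}{2} \left(-199\right) = 8 - \frac{199}{2} = - \frac{183}{2}$)
$r = - \frac{18403}{2}$ ($r = \left(-18482 + 9372\right) - \frac{183}{2} = -9110 - \frac{183}{2} = - \frac{18403}{2} \approx -9201.5$)
$- r = \left(-1\right) \left(- \frac{18403}{2}\right) = \frac{18403}{2}$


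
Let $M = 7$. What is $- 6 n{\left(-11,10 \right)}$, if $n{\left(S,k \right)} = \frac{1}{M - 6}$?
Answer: $-6$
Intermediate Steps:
$n{\left(S,k \right)} = 1$ ($n{\left(S,k \right)} = \frac{1}{7 - 6} = 1^{-1} = 1$)
$- 6 n{\left(-11,10 \right)} = \left(-6\right) 1 = -6$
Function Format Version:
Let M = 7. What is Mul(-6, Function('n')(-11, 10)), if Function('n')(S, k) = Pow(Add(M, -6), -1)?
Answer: -6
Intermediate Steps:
Function('n')(S, k) = 1 (Function('n')(S, k) = Pow(Add(7, -6), -1) = Pow(1, -1) = 1)
Mul(-6, Function('n')(-11, 10)) = Mul(-6, 1) = -6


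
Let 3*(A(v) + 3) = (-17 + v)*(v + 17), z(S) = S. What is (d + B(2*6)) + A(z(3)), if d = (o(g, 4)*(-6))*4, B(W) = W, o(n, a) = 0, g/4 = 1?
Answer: -253/3 ≈ -84.333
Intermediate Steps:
g = 4 (g = 4*1 = 4)
A(v) = -3 + (-17 + v)*(17 + v)/3 (A(v) = -3 + ((-17 + v)*(v + 17))/3 = -3 + ((-17 + v)*(17 + v))/3 = -3 + (-17 + v)*(17 + v)/3)
d = 0 (d = (0*(-6))*4 = 0*4 = 0)
(d + B(2*6)) + A(z(3)) = (0 + 2*6) + (-298/3 + (1/3)*3**2) = (0 + 12) + (-298/3 + (1/3)*9) = 12 + (-298/3 + 3) = 12 - 289/3 = -253/3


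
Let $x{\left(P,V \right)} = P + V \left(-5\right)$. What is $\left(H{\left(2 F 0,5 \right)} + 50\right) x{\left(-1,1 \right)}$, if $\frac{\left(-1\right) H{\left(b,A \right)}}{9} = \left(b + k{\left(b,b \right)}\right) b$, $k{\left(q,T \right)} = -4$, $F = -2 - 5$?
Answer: $-300$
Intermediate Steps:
$F = -7$ ($F = -2 - 5 = -7$)
$x{\left(P,V \right)} = P - 5 V$
$H{\left(b,A \right)} = - 9 b \left(-4 + b\right)$ ($H{\left(b,A \right)} = - 9 \left(b - 4\right) b = - 9 \left(-4 + b\right) b = - 9 b \left(-4 + b\right)$)
$\left(H{\left(2 F 0,5 \right)} + 50\right) x{\left(-1,1 \right)} = \left(9 \cdot 2 \left(-7\right) 0 \left(4 - 2 \left(-7\right) 0\right) + 50\right) \left(-1 - 5\right) = \left(9 \left(\left(-14\right) 0\right) \left(4 - \left(-14\right) 0\right) + 50\right) \left(-1 - 5\right) = \left(9 \cdot 0 \left(4 - 0\right) + 50\right) \left(-6\right) = \left(9 \cdot 0 \left(4 + 0\right) + 50\right) \left(-6\right) = \left(9 \cdot 0 \cdot 4 + 50\right) \left(-6\right) = \left(0 + 50\right) \left(-6\right) = 50 \left(-6\right) = -300$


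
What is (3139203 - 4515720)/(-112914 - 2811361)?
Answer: 1376517/2924275 ≈ 0.47072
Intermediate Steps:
(3139203 - 4515720)/(-112914 - 2811361) = -1376517/(-2924275) = -1376517*(-1/2924275) = 1376517/2924275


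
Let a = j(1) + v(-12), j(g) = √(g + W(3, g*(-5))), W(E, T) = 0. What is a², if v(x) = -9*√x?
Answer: (1 - 18*I*√3)² ≈ -971.0 - 62.354*I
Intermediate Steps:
j(g) = √g (j(g) = √(g + 0) = √g)
a = 1 - 18*I*√3 (a = √1 - 18*I*√3 = 1 - 18*I*√3 ≈ 1.0 - 31.177*I)
a² = (1 - 18*I*√3)²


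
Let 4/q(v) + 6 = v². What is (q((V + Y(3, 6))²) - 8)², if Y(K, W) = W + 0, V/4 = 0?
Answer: 26604964/416025 ≈ 63.950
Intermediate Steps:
V = 0 (V = 4*0 = 0)
Y(K, W) = W
q(v) = 4/(-6 + v²)
(q((V + Y(3, 6))²) - 8)² = (4/(-6 + ((0 + 6)²)²) - 8)² = (4/(-6 + (6²)²) - 8)² = (4/(-6 + 36²) - 8)² = (4/(-6 + 1296) - 8)² = (4/1290 - 8)² = (4*(1/1290) - 8)² = (2/645 - 8)² = (-5158/645)² = 26604964/416025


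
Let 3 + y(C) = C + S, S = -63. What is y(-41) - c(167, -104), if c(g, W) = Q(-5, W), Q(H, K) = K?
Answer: -3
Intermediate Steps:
y(C) = -66 + C (y(C) = -3 + (C - 63) = -3 + (-63 + C) = -66 + C)
c(g, W) = W
y(-41) - c(167, -104) = (-66 - 41) - 1*(-104) = -107 + 104 = -3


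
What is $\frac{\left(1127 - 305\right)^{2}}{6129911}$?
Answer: $\frac{675684}{6129911} \approx 0.11023$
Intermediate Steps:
$\frac{\left(1127 - 305\right)^{2}}{6129911} = 822^{2} \cdot \frac{1}{6129911} = 675684 \cdot \frac{1}{6129911} = \frac{675684}{6129911}$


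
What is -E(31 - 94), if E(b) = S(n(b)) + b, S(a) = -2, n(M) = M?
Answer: 65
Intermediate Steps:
E(b) = -2 + b
-E(31 - 94) = -(-2 + (31 - 94)) = -(-2 - 63) = -1*(-65) = 65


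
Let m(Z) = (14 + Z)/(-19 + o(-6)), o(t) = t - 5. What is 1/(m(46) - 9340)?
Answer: -1/9342 ≈ -0.00010704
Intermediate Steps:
o(t) = -5 + t
m(Z) = -7/15 - Z/30 (m(Z) = (14 + Z)/(-19 + (-5 - 6)) = (14 + Z)/(-19 - 11) = (14 + Z)/(-30) = (14 + Z)*(-1/30) = -7/15 - Z/30)
1/(m(46) - 9340) = 1/((-7/15 - 1/30*46) - 9340) = 1/((-7/15 - 23/15) - 9340) = 1/(-2 - 9340) = 1/(-9342) = -1/9342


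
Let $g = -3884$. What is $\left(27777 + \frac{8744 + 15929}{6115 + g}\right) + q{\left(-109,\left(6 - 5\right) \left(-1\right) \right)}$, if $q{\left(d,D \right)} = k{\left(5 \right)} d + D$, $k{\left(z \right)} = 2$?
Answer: $\frac{61506571}{2231} \approx 27569.0$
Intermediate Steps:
$q{\left(d,D \right)} = D + 2 d$ ($q{\left(d,D \right)} = 2 d + D = D + 2 d$)
$\left(27777 + \frac{8744 + 15929}{6115 + g}\right) + q{\left(-109,\left(6 - 5\right) \left(-1\right) \right)} = \left(27777 + \frac{8744 + 15929}{6115 - 3884}\right) + \left(\left(6 - 5\right) \left(-1\right) + 2 \left(-109\right)\right) = \left(27777 + \frac{24673}{2231}\right) + \left(1 \left(-1\right) - 218\right) = \left(27777 + 24673 \cdot \frac{1}{2231}\right) - 219 = \left(27777 + \frac{24673}{2231}\right) - 219 = \frac{61995160}{2231} - 219 = \frac{61506571}{2231}$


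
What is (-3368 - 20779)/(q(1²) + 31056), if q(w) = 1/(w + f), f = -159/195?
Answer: -289764/372737 ≈ -0.77740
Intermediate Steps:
f = -53/65 (f = -159*1/195 = -53/65 ≈ -0.81538)
q(w) = 1/(-53/65 + w) (q(w) = 1/(w - 53/65) = 1/(-53/65 + w))
(-3368 - 20779)/(q(1²) + 31056) = (-3368 - 20779)/(65/(-53 + 65*1²) + 31056) = -24147/(65/(-53 + 65*1) + 31056) = -24147/(65/(-53 + 65) + 31056) = -24147/(65/12 + 31056) = -24147/372737/12 = -24147*12/372737 = -289764/372737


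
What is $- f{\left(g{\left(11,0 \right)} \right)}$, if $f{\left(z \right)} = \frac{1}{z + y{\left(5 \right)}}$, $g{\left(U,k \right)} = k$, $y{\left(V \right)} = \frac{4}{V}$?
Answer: $- \frac{5}{4} \approx -1.25$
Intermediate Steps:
$f{\left(z \right)} = \frac{1}{\frac{4}{5} + z}$ ($f{\left(z \right)} = \frac{1}{z + \frac{4}{5}} = \frac{1}{\frac{4}{5} + z}$)
$- f{\left(g{\left(11,0 \right)} \right)} = - \frac{5}{4 + 5 \cdot 0} = - \frac{5}{4 + 0} = - \frac{5}{4}$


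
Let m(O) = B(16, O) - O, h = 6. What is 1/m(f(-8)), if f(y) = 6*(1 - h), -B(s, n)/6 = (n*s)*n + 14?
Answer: -1/86454 ≈ -1.1567e-5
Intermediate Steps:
B(s, n) = -84 - 6*s*n² (B(s, n) = -6*((n*s)*n + 14) = -6*(s*n² + 14) = -6*(14 + s*n²) = -84 - 6*s*n²)
f(y) = -30 (f(y) = 6*(1 - 1*6) = 6*(1 - 6) = 6*(-5) = -30)
m(O) = -84 - O - 96*O² (m(O) = (-84 - 6*16*O²) - O = (-84 - 96*O²) - O = -84 - O - 96*O²)
1/m(f(-8)) = 1/(-84 - 1*(-30) - 96*(-30)²) = 1/(-84 + 30 - 96*900) = 1/(-84 + 30 - 86400) = 1/(-86454) = -1/86454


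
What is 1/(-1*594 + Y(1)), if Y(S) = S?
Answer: -1/593 ≈ -0.0016863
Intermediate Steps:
1/(-1*594 + Y(1)) = 1/(-1*594 + 1) = 1/(-594 + 1) = 1/(-593) = -1/593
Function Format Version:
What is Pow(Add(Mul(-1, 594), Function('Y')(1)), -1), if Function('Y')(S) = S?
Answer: Rational(-1, 593) ≈ -0.0016863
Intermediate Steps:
Pow(Add(Mul(-1, 594), Function('Y')(1)), -1) = Pow(Add(Mul(-1, 594), 1), -1) = Pow(Add(-594, 1), -1) = Pow(-593, -1) = Rational(-1, 593)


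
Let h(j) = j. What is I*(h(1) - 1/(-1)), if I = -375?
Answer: -750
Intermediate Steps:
I*(h(1) - 1/(-1)) = -375*(1 - 1/(-1)) = -375*(1 - 1*(-1)) = -375*(1 + 1) = -375*2 = -750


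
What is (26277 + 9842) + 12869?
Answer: 48988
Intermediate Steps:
(26277 + 9842) + 12869 = 36119 + 12869 = 48988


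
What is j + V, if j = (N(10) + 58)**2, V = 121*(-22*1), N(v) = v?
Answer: 1962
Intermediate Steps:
V = -2662 (V = 121*(-22) = -2662)
j = 4624 (j = (10 + 58)**2 = 68**2 = 4624)
j + V = 4624 - 2662 = 1962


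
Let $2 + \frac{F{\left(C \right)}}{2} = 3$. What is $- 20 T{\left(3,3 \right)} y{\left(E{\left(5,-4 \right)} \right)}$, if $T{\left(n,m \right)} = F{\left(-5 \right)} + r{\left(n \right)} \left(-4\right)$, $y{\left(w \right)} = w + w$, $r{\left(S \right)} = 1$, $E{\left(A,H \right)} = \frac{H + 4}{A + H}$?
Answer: $0$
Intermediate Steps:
$E{\left(A,H \right)} = \frac{4 + H}{A + H}$
$F{\left(C \right)} = 2$ ($F{\left(C \right)} = -4 + 2 \cdot 3 = -4 + 6 = 2$)
$y{\left(w \right)} = 2 w$
$T{\left(n,m \right)} = -2$ ($T{\left(n,m \right)} = 2 + 1 \left(-4\right) = 2 - 4 = -2$)
$- 20 T{\left(3,3 \right)} y{\left(E{\left(5,-4 \right)} \right)} = \left(-20\right) \left(-2\right) 2 \frac{4 - 4}{5 - 4} = 40 \cdot 2 \cdot 1^{-1} \cdot 0 = 40 \cdot 2 \cdot 1 \cdot 0 = 40 \cdot 2 \cdot 0 = 40 \cdot 0 = 0$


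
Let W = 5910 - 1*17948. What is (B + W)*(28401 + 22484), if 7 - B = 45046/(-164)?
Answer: -49054106815/82 ≈ -5.9822e+8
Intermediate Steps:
B = 23097/82 (B = 7 - 45046/(-164) = 7 - 45046*(-1)/164 = 7 - 1*(-22523/82) = 7 + 22523/82 = 23097/82 ≈ 281.67)
W = -12038 (W = 5910 - 17948 = -12038)
(B + W)*(28401 + 22484) = (23097/82 - 12038)*(28401 + 22484) = -964019/82*50885 = -49054106815/82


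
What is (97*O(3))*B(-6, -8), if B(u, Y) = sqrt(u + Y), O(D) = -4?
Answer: -388*I*sqrt(14) ≈ -1451.8*I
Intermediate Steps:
B(u, Y) = sqrt(Y + u)
(97*O(3))*B(-6, -8) = (97*(-4))*sqrt(-8 - 6) = -388*I*sqrt(14)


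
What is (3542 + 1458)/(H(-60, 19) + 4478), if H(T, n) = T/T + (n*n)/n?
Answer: 2500/2249 ≈ 1.1116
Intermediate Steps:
H(T, n) = 1 + n (H(T, n) = 1 + n²/n = 1 + n)
(3542 + 1458)/(H(-60, 19) + 4478) = (3542 + 1458)/((1 + 19) + 4478) = 5000/(20 + 4478) = 5000/4498 = 5000*(1/4498) = 2500/2249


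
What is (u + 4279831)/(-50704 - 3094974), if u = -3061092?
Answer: -1218739/3145678 ≈ -0.38743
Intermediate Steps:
(u + 4279831)/(-50704 - 3094974) = (-3061092 + 4279831)/(-50704 - 3094974) = 1218739/(-3145678) = 1218739*(-1/3145678) = -1218739/3145678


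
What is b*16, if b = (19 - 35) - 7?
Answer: -368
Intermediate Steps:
b = -23 (b = -16 - 7 = -23)
b*16 = -23*16 = -368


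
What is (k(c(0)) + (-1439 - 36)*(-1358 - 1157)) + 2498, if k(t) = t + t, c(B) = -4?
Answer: 3712115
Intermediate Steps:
k(t) = 2*t
(k(c(0)) + (-1439 - 36)*(-1358 - 1157)) + 2498 = (2*(-4) + (-1439 - 36)*(-1358 - 1157)) + 2498 = (-8 - 1475*(-2515)) + 2498 = (-8 + 3709625) + 2498 = 3709617 + 2498 = 3712115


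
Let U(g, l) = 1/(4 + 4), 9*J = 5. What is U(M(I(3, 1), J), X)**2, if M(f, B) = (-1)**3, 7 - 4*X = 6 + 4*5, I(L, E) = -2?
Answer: 1/64 ≈ 0.015625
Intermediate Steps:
J = 5/9 (J = (1/9)*5 = 5/9 ≈ 0.55556)
X = -19/4 (X = 7/4 - (6 + 4*5)/4 = 7/4 - (6 + 20)/4 = 7/4 - 1/4*26 = 7/4 - 13/2 = -19/4 ≈ -4.7500)
M(f, B) = -1
U(g, l) = 1/8
U(M(I(3, 1), J), X)**2 = (1/8)**2 = 1/64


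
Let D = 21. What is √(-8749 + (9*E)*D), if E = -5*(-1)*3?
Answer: I*√5914 ≈ 76.903*I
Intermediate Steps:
E = 15 (E = 5*3 = 15)
√(-8749 + (9*E)*D) = √(-8749 + (9*15)*21) = √(-8749 + 135*21) = √(-8749 + 2835) = √(-5914) = I*√5914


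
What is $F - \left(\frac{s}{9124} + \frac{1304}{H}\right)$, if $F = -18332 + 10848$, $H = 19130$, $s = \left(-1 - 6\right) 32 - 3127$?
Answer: $- \frac{653110509573}{87271060} \approx -7483.7$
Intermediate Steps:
$s = -3351$ ($s = \left(-7\right) 32 - 3127 = -224 - 3127 = -3351$)
$F = -7484$
$F - \left(\frac{s}{9124} + \frac{1304}{H}\right) = -7484 - \left(- \frac{3351}{9124} + \frac{1304}{19130}\right) = -7484 - \left(\left(-3351\right) \frac{1}{9124} + 1304 \cdot \frac{1}{19130}\right) = -7484 - \left(- \frac{3351}{9124} + \frac{652}{9565}\right) = -7484 - - \frac{26103467}{87271060} = -7484 + \frac{26103467}{87271060} = - \frac{653110509573}{87271060}$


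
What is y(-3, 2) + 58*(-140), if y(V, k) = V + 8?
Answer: -8115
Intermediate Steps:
y(V, k) = 8 + V
y(-3, 2) + 58*(-140) = (8 - 3) + 58*(-140) = 5 - 8120 = -8115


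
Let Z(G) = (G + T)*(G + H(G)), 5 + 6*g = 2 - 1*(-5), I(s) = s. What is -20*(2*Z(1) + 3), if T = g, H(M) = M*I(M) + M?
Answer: -220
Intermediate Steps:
H(M) = M + M² (H(M) = M*M + M = M² + M = M + M²)
g = ⅓ (g = -⅚ + (2 - 1*(-5))/6 = -⅚ + (2 + 5)/6 = -⅚ + (⅙)*7 = -⅚ + 7/6 = ⅓ ≈ 0.33333)
T = ⅓ ≈ 0.33333
Z(G) = (⅓ + G)*(G + G*(1 + G)) (Z(G) = (G + ⅓)*(G + G*(1 + G)) = (⅓ + G)*(G + G*(1 + G)))
-20*(2*Z(1) + 3) = -20*(2*((⅓)*1*(2 + 3*1² + 7*1)) + 3) = -20*(2*((⅓)*1*(2 + 3*1 + 7)) + 3) = -20*(2*((⅓)*1*(2 + 3 + 7)) + 3) = -20*(2*((⅓)*1*12) + 3) = -20*(2*4 + 3) = -20*(8 + 3) = -20*11 = -220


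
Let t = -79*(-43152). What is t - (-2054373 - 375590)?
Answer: 5838971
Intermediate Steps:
t = 3409008
t - (-2054373 - 375590) = 3409008 - (-2054373 - 375590) = 3409008 - 1*(-2429963) = 3409008 + 2429963 = 5838971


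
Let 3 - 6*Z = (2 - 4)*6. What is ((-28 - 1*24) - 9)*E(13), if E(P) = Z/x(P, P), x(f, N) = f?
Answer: -305/26 ≈ -11.731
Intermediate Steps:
Z = 5/2 (Z = 1/2 - (2 - 4)*6/6 = 1/2 - (-1)*6/3 = 1/2 - 1/6*(-12) = 1/2 + 2 = 5/2 ≈ 2.5000)
E(P) = 5/(2*P)
((-28 - 1*24) - 9)*E(13) = ((-28 - 1*24) - 9)*((5/2)/13) = ((-28 - 24) - 9)*((5/2)*(1/13)) = (-52 - 9)*(5/26) = -61*5/26 = -305/26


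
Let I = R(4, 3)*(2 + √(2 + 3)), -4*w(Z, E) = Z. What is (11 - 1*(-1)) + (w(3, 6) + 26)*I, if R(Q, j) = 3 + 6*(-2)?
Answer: -885/2 - 909*√5/4 ≈ -950.65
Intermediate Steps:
w(Z, E) = -Z/4
R(Q, j) = -9 (R(Q, j) = 3 - 12 = -9)
I = -18 - 9*√5 (I = -9*(2 + √(2 + 3)) = -9*(2 + √5) = -18 - 9*√5 ≈ -38.125)
(11 - 1*(-1)) + (w(3, 6) + 26)*I = (11 - 1*(-1)) + (-¼*3 + 26)*(-18 - 9*√5) = (11 + 1) + (-¾ + 26)*(-18 - 9*√5) = 12 + 101*(-18 - 9*√5)/4 = 12 + (-909/2 - 909*√5/4) = -885/2 - 909*√5/4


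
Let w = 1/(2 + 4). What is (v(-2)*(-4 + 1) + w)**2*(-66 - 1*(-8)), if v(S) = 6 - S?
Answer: -593021/18 ≈ -32946.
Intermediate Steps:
w = 1/6 ≈ 0.16667
(v(-2)*(-4 + 1) + w)**2*(-66 - 1*(-8)) = ((6 - 1*(-2))*(-4 + 1) + 1/6)**2*(-66 - 1*(-8)) = ((6 + 2)*(-3) + 1/6)**2*(-66 + 8) = (8*(-3) + 1/6)**2*(-58) = (-24 + 1/6)**2*(-58) = (-143/6)**2*(-58) = (20449/36)*(-58) = -593021/18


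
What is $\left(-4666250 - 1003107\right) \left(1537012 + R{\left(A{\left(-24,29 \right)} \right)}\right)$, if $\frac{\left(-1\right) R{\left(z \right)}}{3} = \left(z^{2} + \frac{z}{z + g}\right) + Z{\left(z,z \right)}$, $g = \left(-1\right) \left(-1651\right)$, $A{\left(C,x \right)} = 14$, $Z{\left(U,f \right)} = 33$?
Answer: $- \frac{4834035986257877}{555} \approx -8.71 \cdot 10^{12}$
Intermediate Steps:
$g = 1651$
$R{\left(z \right)} = -99 - 3 z^{2} - \frac{3 z}{1651 + z}$ ($R{\left(z \right)} = - 3 \left(\left(z^{2} + \frac{z}{z + 1651}\right) + 33\right) = - 3 \left(\left(z^{2} + \frac{z}{1651 + z}\right) + 33\right) = - 3 \left(33 + z^{2} + \frac{z}{1651 + z}\right) = -99 - 3 z^{2} - \frac{3 z}{1651 + z}$)
$\left(-4666250 - 1003107\right) \left(1537012 + R{\left(A{\left(-24,29 \right)} \right)}\right) = \left(-4666250 - 1003107\right) \left(1537012 + \frac{3 \left(-54483 - 14^{3} - 1651 \cdot 14^{2} - 476\right)}{1651 + 14}\right) = - 5669357 \left(1537012 + \frac{3 \left(-54483 - 2744 - 323596 - 476\right)}{1665}\right) = - 5669357 \left(1537012 + 3 \cdot \frac{1}{1665} \left(-54483 - 2744 - 323596 - 476\right)\right) = - 5669357 \left(1537012 + 3 \cdot \frac{1}{1665} \left(-381299\right)\right) = - 5669357 \left(1537012 - \frac{381299}{555}\right) = \left(-5669357\right) \frac{852660361}{555} = - \frac{4834035986257877}{555}$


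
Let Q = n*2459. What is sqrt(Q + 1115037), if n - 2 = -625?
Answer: 2*I*sqrt(104230) ≈ 645.69*I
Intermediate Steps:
n = -623 (n = 2 - 625 = -623)
Q = -1531957 (Q = -623*2459 = -1531957)
sqrt(Q + 1115037) = sqrt(-1531957 + 1115037) = sqrt(-416920) = 2*I*sqrt(104230)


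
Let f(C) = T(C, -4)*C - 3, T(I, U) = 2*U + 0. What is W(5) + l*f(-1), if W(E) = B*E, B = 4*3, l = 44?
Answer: 280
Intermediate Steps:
B = 12
T(I, U) = 2*U
W(E) = 12*E
f(C) = -3 - 8*C (f(C) = (2*(-4))*C - 3 = -8*C - 3 = -3 - 8*C)
W(5) + l*f(-1) = 12*5 + 44*(-3 - 8*(-1)) = 60 + 44*(-3 + 8) = 60 + 44*5 = 60 + 220 = 280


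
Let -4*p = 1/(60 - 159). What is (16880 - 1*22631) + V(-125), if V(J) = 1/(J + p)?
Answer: -284669145/49499 ≈ -5751.0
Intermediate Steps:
p = 1/396 (p = -1/(4*(60 - 159)) = -¼/(-99) = -¼*(-1/99) = 1/396 ≈ 0.0025253)
V(J) = 1/(1/396 + J) (V(J) = 1/(J + 1/396) = 1/(1/396 + J))
(16880 - 1*22631) + V(-125) = (16880 - 1*22631) + 396/(1 + 396*(-125)) = (16880 - 22631) + 396/(1 - 49500) = -5751 + 396/(-49499) = -5751 + 396*(-1/49499) = -5751 - 396/49499 = -284669145/49499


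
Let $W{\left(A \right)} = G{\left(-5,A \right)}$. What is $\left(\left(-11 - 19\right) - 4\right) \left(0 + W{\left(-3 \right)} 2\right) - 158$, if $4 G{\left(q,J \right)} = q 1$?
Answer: $-73$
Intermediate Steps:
$G{\left(q,J \right)} = \frac{q}{4}$ ($G{\left(q,J \right)} = \frac{q 1}{4} = \frac{q}{4}$)
$W{\left(A \right)} = - \frac{5}{4}$ ($W{\left(A \right)} = \frac{1}{4} \left(-5\right) = - \frac{5}{4}$)
$\left(\left(-11 - 19\right) - 4\right) \left(0 + W{\left(-3 \right)} 2\right) - 158 = \left(\left(-11 - 19\right) - 4\right) \left(0 - \frac{5}{2}\right) - 158 = \left(-30 - 4\right) \left(0 - \frac{5}{2}\right) - 158 = \left(-34\right) \left(- \frac{5}{2}\right) - 158 = 85 - 158 = -73$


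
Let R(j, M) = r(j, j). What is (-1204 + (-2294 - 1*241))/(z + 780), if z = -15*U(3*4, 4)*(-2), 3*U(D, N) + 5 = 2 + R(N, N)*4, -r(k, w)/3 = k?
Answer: -3739/270 ≈ -13.848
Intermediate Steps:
r(k, w) = -3*k
R(j, M) = -3*j
U(D, N) = -1 - 4*N (U(D, N) = -5/3 + (2 - 3*N*4)/3 = -5/3 + (2 - 12*N)/3 = -5/3 + (⅔ - 4*N) = -1 - 4*N)
z = -510 (z = -15*(-1 - 4*4)*(-2) = -15*(-1 - 16)*(-2) = -15*(-17)*(-2) = 255*(-2) = -510)
(-1204 + (-2294 - 1*241))/(z + 780) = (-1204 + (-2294 - 1*241))/(-510 + 780) = (-1204 + (-2294 - 241))/270 = (-1204 - 2535)*(1/270) = -3739*1/270 = -3739/270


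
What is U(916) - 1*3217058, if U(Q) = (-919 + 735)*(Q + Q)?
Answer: -3554146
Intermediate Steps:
U(Q) = -368*Q
U(916) - 1*3217058 = -368*916 - 1*3217058 = -337088 - 3217058 = -3554146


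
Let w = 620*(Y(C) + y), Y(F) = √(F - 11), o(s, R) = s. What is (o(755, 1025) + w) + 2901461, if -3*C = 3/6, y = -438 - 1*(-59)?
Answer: 2667236 + 310*I*√402/3 ≈ 2.6672e+6 + 2071.8*I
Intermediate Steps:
y = -379 (y = -438 + 59 = -379)
C = -⅙ (C = -1/6 = -⅓*½ = -⅙ ≈ -0.16667)
Y(F) = √(-11 + F)
w = -234980 + 310*I*√402/3 (w = 620*(√(-11 - ⅙) - 379) = 620*(√(-67/6) - 379) = 620*(I*√402/6 - 379) = 620*(-379 + I*√402/6) = -234980 + 310*I*√402/3 ≈ -2.3498e+5 + 2071.8*I)
(o(755, 1025) + w) + 2901461 = (755 + (-234980 + 310*I*√402/3)) + 2901461 = (-234225 + 310*I*√402/3) + 2901461 = 2667236 + 310*I*√402/3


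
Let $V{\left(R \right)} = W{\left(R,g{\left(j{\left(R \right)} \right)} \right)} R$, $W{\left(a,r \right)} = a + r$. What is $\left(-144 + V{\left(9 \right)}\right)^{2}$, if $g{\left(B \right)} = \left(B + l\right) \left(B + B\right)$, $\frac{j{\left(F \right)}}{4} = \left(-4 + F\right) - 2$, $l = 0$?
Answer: $6395841$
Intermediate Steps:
$j{\left(F \right)} = -24 + 4 F$ ($j{\left(F \right)} = 4 \left(\left(-4 + F\right) - 2\right) = 4 \left(-6 + F\right) = -24 + 4 F$)
$g{\left(B \right)} = 2 B^{2}$ ($g{\left(B \right)} = \left(B + 0\right) \left(B + B\right) = B 2 B = 2 B^{2}$)
$V{\left(R \right)} = R \left(R + 2 \left(-24 + 4 R\right)^{2}\right)$ ($V{\left(R \right)} = \left(R + 2 \left(-24 + 4 R\right)^{2}\right) R = R \left(R + 2 \left(-24 + 4 R\right)^{2}\right)$)
$\left(-144 + V{\left(9 \right)}\right)^{2} = \left(-144 + 9 \left(9 + 32 \left(-6 + 9\right)^{2}\right)\right)^{2} = \left(-144 + 9 \left(9 + 32 \cdot 3^{2}\right)\right)^{2} = \left(-144 + 9 \left(9 + 32 \cdot 9\right)\right)^{2} = \left(-144 + 9 \left(9 + 288\right)\right)^{2} = \left(-144 + 9 \cdot 297\right)^{2} = \left(-144 + 2673\right)^{2} = 2529^{2} = 6395841$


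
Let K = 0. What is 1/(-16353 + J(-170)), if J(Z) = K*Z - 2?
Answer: -1/16355 ≈ -6.1143e-5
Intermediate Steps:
J(Z) = -2 (J(Z) = 0*Z - 2 = 0 - 2 = -2)
1/(-16353 + J(-170)) = 1/(-16353 - 2) = 1/(-16355) = -1/16355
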